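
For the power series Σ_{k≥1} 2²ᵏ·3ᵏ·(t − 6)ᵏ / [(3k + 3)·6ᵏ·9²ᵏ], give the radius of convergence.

Ratio test: |a_{k+1}/a_k| = [(3k + 3)/(3(k+1) + 3)] · 4·3/(6·81) → 2/81 as k → ∞.
The series converges when 2/81 · |t − 6| < 1, giving R = 81/2.

R = 81/2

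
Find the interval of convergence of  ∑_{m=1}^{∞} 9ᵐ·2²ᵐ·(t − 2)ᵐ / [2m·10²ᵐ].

Ratio test: |a_{m+1}/a_m| = [2m/2(m+1)] · 9·4/100 → 9/25 as m → ∞.
Hence the series converges for |t − 2| < 1/(9/25) = 25/9, so the radius of convergence is 25/9.
When t = 43/9, the terms are asymptotic to a nonzero constant times 1/m, so the series diverges by limit comparison with Σ 1/m.
At t = -7/9: convergence follows from the alternating series test (terms decrease monotonically to 0).

[-7/9, 43/9)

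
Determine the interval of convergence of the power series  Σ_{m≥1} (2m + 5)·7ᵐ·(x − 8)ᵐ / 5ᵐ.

(51/7, 61/7)

Ratio test: |a_{m+1}/a_m| = [(2(m+1) + 5)/(2m + 5)] · 7/5 → 7/5 as m → ∞.
The series converges when 7/5 · |x − 8| < 1, giving R = 5/7.
When x = 61/7, the m-th term does not approach 0; divergence by the term test.
Endpoint x = 51/7: the terms have absolute value of order m, which does not tend to 0, so the series diverges by the divergence test.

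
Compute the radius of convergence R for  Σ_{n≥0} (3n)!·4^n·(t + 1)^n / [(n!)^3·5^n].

The ratio of consecutive coefficients is (3n+1)·(3n+2)·(3n+3)/(n+1)³ · 4/5 → 108/5.
Thus R = 1/(108/5) = 5/108.

R = 5/108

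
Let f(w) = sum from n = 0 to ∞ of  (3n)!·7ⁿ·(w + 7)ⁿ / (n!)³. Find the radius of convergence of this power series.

The ratio of consecutive coefficients is (3n+1)·(3n+2)·(3n+3)/(n+1)³ · 7 → 189.
Convergence for |w + 7| · 189 < 1, i.e. |w + 7| < 1/189. So R = 1/189.

R = 1/189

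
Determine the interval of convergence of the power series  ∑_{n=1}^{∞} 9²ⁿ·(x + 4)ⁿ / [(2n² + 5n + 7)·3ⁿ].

The ratio of consecutive coefficients is [(2n² + 5n + 7)/(2(n+1)² + 5(n+1) + 7)] · 81/3 → 27.
Thus R = 1/(27) = 1/27.
Endpoint x = -107/27: absolute convergence follows by limit comparison with Σ 1/n².
Endpoint x = -109/27: absolute convergence follows by limit comparison with Σ 1/n².

[-109/27, -107/27]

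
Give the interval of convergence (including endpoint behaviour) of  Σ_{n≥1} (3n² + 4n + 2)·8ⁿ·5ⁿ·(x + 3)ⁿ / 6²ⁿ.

The ratio of consecutive coefficients is [(3(n+1)² + 4(n+1) + 2)/(3n² + 4n + 2)] · 8·5/36 → 10/9.
Hence the series converges for |x + 3| < 1/(10/9) = 9/10, so the radius of convergence is 9/10.
Check x = -21/10: the n-th term does not approach 0; divergence by the term test.
Endpoint x = -39/10: the n-th term does not approach 0; divergence by the term test.

(-39/10, -21/10)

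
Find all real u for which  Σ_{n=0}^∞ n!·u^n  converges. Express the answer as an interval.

{0}

Ratio test: |a_{n+1}/a_n| = (n+1) → ∞ as n → ∞.
Since the ratio → ∞, the series diverges for every u ≠ 0, and R = 0.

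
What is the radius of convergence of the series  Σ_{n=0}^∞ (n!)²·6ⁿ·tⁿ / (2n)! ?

R = 2/3

Apply the ratio test: |a_{n+1}| / |a_n| = (n+1)²/[(2n+1)·(2n+2)] · 6, which tends to 3/2 as n → ∞.
Hence the series converges for |t| < 1/(3/2) = 2/3, so the radius of convergence is 2/3.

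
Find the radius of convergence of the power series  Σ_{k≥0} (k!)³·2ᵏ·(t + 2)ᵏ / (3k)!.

Ratio test: |a_{k+1}/a_k| = (k+1)³/[(3k+1)·(3k+2)·(3k+3)] · 2 → 2/27 as k → ∞.
Hence the series converges for |t + 2| < 1/(2/27) = 27/2, so the radius of convergence is 27/2.

R = 27/2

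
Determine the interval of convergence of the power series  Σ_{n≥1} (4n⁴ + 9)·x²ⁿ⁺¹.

By the ratio test, |a_{n+1}/a_n| = (4(n+1)⁴ + 9)/(4n⁴ + 9) → 1.
Writing y = x², the series in y has radius 1, so |x| < √(1) = 1 and R = 1.
At x = 1: the terms do not tend to 0, so the series diverges.
When x = -1, the terms do not tend to 0, so the series diverges.

(-1, 1)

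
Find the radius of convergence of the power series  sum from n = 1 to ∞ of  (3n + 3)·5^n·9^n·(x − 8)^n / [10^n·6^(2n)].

R = 8

Apply the ratio test: |a_{n+1}| / |a_n| = [(3(n+1) + 3)/(3n + 3)] · 5·9/(10·36), which tends to 1/8 as n → ∞.
Convergence for |x − 8| · 1/8 < 1, i.e. |x − 8| < 8. So R = 8.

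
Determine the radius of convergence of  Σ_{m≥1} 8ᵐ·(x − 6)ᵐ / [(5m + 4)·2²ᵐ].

R = 1/2

The ratio of consecutive coefficients is [(5m + 4)/(5(m+1) + 4)] · 8/4 → 2.
Hence the series converges for |x − 6| < 1/(2) = 1/2, so the radius of convergence is 1/2.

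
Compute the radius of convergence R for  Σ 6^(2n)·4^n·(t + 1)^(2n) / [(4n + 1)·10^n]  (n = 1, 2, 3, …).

By the ratio test, |a_{n+1}/a_n| = [(4n + 1)/(4(n+1) + 1)] · 36·4/10 → 72/5.
Successive powers of (t + 1) differ by 2, so the series converges when |t + 1|² · 72/5 < 1, i.e. |t + 1| < √(5/72). So R = √10/12.

R = √10/12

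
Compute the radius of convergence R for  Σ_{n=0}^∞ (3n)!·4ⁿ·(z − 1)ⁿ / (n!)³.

R = 1/108

By the ratio test, |a_{n+1}/a_n| = (3n+1)·(3n+2)·(3n+3)/(n+1)³ · 4 → 108.
Hence the series converges for |z − 1| < 1/(108) = 1/108, so the radius of convergence is 1/108.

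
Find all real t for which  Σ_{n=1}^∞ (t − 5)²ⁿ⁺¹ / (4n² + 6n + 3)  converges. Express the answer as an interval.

[4, 6]

Ratio test: |a_{n+1}/a_n| = (4n² + 6n + 3)/(4(n+1)² + 6(n+1) + 3) → 1 as n → ∞.
Successive powers of (t − 5) differ by 2, so the series converges when |t − 5|² · 1 < 1, i.e. |t − 5| < √(1) = 1. So R = 1.
Endpoint t = 6: the terms are on the order of 1/n², so the series converges absolutely by comparison with the p-series (p = 2 > 1).
At t = 4: the terms are on the order of 1/n², so the series converges absolutely by comparison with the p-series (p = 2 > 1).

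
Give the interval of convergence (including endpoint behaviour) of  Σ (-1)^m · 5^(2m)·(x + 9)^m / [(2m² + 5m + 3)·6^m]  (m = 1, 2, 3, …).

[-231/25, -219/25]

The ratio of consecutive coefficients is [(2m² + 5m + 3)/(2(m+1)² + 5(m+1) + 3)] · 25/6 → 25/6.
The series converges when 25/6 · |x + 9| < 1, giving R = 6/25.
When x = -219/25, absolute convergence follows by limit comparison with Σ 1/m².
At x = -231/25: absolute convergence follows by limit comparison with Σ 1/m².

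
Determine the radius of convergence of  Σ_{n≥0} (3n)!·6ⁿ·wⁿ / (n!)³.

The ratio of consecutive coefficients is (3n+1)·(3n+2)·(3n+3)/(n+1)³ · 6 → 162.
The series converges when 162 · |w| < 1, giving R = 1/162.

R = 1/162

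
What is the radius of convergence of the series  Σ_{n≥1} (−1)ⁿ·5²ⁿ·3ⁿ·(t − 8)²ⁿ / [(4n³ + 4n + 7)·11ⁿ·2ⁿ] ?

R = √66/15

By the ratio test, |a_{n+1}/a_n| = [(4n³ + 4n + 7)/(4(n+1)³ + 4(n+1) + 7)] · 25·3/(11·2) → 75/22.
Successive powers of (t − 8) differ by 2, so the series converges when |t − 8|² · 75/22 < 1, i.e. |t − 8| < √(22/75). So R = √66/15.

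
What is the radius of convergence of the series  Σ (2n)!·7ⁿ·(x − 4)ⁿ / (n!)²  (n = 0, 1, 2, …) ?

The ratio of consecutive coefficients is (2n+1)·(2n+2)/(n+1)² · 7 → 28.
The series converges when 28 · |x − 4| < 1, giving R = 1/28.

R = 1/28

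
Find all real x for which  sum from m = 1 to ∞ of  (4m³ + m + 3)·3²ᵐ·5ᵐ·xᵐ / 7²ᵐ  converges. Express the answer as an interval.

(-49/45, 49/45)

Ratio test: |a_{m+1}/a_m| = [(4(m+1)³ + (m+1) + 3)/(4m³ + m + 3)] · 9·5/49 → 45/49 as m → ∞.
Hence the series converges for |x| < 1/(45/49) = 49/45, so the radius of convergence is 49/45.
Check x = 49/45: the m-th term does not approach 0; divergence by the term test.
At x = -49/45: the m-th term does not approach 0; divergence by the term test.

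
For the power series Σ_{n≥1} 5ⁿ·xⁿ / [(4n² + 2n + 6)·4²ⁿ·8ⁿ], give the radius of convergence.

R = 128/5

The ratio of consecutive coefficients is [(4n² + 2n + 6)/(4(n+1)² + 2(n+1) + 6)] · 5/(16·8) → 5/128.
Hence the series converges for |x| < 1/(5/128) = 128/5, so the radius of convergence is 128/5.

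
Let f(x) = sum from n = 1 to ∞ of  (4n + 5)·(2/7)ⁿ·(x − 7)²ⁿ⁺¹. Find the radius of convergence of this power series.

The ratio of consecutive coefficients is [(4(n+1) + 5)/(4n + 5)] · 2/7 → 2/7.
Successive powers of (x − 7) differ by 2, so the series converges when |x − 7|² · 2/7 < 1, i.e. |x − 7| < √(7/2). So R = √14/2.

R = √14/2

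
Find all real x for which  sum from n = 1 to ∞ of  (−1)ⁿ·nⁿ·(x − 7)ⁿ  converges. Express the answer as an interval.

Root test: |a_n|^(1/n) = n → ∞.
The root grows without bound, so R = 0 (convergence only at x = 7).

{7}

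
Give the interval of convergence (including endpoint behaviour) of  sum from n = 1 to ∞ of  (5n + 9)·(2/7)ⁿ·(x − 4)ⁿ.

(1/2, 15/2)

By the ratio test, |a_{n+1}/a_n| = [(5(n+1) + 9)/(5n + 9)] · 2/7 → 2/7.
Hence the series converges for |x − 4| < 1/(2/7) = 7/2, so the radius of convergence is 7/2.
Check x = 15/2: the terms do not tend to 0, so the series diverges.
At x = 1/2: the terms do not tend to 0, so the series diverges.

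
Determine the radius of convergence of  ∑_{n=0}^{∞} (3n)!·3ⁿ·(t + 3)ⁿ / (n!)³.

R = 1/81

Apply the ratio test: |a_{n+1}| / |a_n| = (3n+1)·(3n+2)·(3n+3)/(n+1)³ · 3, which tends to 81 as n → ∞.
Hence the series converges for |t + 3| < 1/(81) = 1/81, so the radius of convergence is 1/81.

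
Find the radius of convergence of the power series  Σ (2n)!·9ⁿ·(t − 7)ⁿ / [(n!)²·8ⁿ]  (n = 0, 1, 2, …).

Apply the ratio test: |a_{n+1}| / |a_n| = (2n+1)·(2n+2)/(n+1)² · 9/8, which tends to 9/2 as n → ∞.
The series converges when 9/2 · |t − 7| < 1, giving R = 2/9.

R = 2/9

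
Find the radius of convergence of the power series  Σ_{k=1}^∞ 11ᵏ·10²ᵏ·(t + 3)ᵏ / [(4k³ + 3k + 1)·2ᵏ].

The ratio of consecutive coefficients is [(4k³ + 3k + 1)/(4(k+1)³ + 3(k+1) + 1)] · 11·100/2 → 550.
Thus R = 1/(550) = 1/550.

R = 1/550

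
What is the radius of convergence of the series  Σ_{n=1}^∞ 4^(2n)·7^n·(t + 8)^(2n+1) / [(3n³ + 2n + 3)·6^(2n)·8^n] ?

Apply the ratio test: |a_{n+1}| / |a_n| = [(3n³ + 2n + 3)/(3(n+1)³ + 2(n+1) + 3)] · 16·7/(36·8), which tends to 7/18 as n → ∞.
Writing y = (t + 8)², the series in y has radius 18/7, so |t + 8| < √(18/7) and R = 3√14/7.

R = 3√14/7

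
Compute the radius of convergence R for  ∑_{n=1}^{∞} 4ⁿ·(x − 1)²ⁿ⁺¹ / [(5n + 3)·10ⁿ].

Apply the ratio test: |a_{n+1}| / |a_n| = [(5n + 3)/(5(n+1) + 3)] · 4/10, which tends to 2/5 as n → ∞.
Successive powers of (x − 1) differ by 2, so the series converges when |x − 1|² · 2/5 < 1, i.e. |x − 1| < √(5/2). So R = √10/2.

R = √10/2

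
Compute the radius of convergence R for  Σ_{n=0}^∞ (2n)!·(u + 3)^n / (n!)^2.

R = 1/4

By the ratio test, |a_{n+1}/a_n| = (2n+1)·(2n+2)/(n+1)² → 4.
Hence the series converges for |u + 3| < 1/(4) = 1/4, so the radius of convergence is 1/4.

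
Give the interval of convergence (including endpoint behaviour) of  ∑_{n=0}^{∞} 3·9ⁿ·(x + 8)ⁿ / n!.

By the ratio test, |a_{n+1}/a_n| = 3/3 · 9 · 1/(n+1) → 0.
Since the limit is 0 < 1 for every x, the series converges on all of ℝ and R = ∞.

(−∞, ∞)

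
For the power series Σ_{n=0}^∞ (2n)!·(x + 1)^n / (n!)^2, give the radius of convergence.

R = 1/4

The ratio of consecutive coefficients is (2n+1)·(2n+2)/(n+1)² → 4.
Convergence for |x + 1| · 4 < 1, i.e. |x + 1| < 1/4. So R = 1/4.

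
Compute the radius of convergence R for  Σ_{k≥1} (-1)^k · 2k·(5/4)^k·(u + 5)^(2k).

R = 2√5/5

By the ratio test, |a_{k+1}/a_k| = [2(k+1)/2k] · 5/4 → 5/4.
Writing y = (u + 5)², the series in y has radius 4/5, so |u + 5| < √(4/5) and R = 2√5/5.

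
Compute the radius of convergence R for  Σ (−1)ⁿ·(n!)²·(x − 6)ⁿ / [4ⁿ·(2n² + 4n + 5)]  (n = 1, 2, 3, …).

R = 0

The ratio of consecutive coefficients is (n+1)² · 1/4 · (2n² + 4n + 5)/(2(n+1)² + 4(n+1) + 5) → ∞.
The terms grow without bound for any (x − 6) ≠ 0, so R = 0 (convergence only at x = 6).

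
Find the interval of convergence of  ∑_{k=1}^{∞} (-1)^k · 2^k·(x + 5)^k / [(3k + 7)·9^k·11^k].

By the ratio test, |a_{k+1}/a_k| = [(3k + 7)/(3(k+1) + 7)] · 2/(9·11) → 2/99.
The series converges when 2/99 · |x + 5| < 1, giving R = 99/2.
At x = 89/2: an alternating series whose terms decrease to 0 in absolute value, so it converges by the Leibniz criterion.
At x = -109/2: the terms are asymptotic to a nonzero constant times 1/k, so the series diverges by limit comparison with Σ 1/k.

(-109/2, 89/2]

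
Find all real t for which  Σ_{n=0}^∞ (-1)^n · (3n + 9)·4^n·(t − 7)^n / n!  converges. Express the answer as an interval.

(−∞, ∞)

The ratio of consecutive coefficients is (3(n+1) + 9)/(3n + 9) · 4 · 1/(n+1) → 0.
The limit is 0, so the series converges for all t; R = ∞.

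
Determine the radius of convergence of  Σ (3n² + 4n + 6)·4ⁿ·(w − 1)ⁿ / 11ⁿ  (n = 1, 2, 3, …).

R = 11/4

By the ratio test, |a_{n+1}/a_n| = [(3(n+1)² + 4(n+1) + 6)/(3n² + 4n + 6)] · 4/11 → 4/11.
Convergence for |w − 1| · 4/11 < 1, i.e. |w − 1| < 11/4. So R = 11/4.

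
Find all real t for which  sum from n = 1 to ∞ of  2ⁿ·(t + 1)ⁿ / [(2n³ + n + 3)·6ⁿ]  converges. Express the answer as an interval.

The ratio of consecutive coefficients is [(2n³ + n + 3)/(2(n+1)³ + (n+1) + 3)] · 2/6 → 1/3.
Hence the series converges for |t + 1| < 1/(1/3) = 3, so the radius of convergence is 3.
Check t = 2: the series is dominated by a constant times Σ 1/n³, which converges (p = 3 > 1).
When t = -4, the series is dominated by a constant times Σ 1/n³, which converges (p = 3 > 1).

[-4, 2]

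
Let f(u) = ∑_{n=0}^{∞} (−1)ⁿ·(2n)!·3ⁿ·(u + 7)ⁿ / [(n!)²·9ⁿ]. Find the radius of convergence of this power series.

By the ratio test, |a_{n+1}/a_n| = (2n+1)·(2n+2)/(n+1)² · 3/9 → 4/3.
The series converges when 4/3 · |u + 7| < 1, giving R = 3/4.

R = 3/4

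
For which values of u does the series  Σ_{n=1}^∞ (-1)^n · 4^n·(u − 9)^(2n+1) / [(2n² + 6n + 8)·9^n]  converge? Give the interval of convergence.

[15/2, 21/2]

The ratio of consecutive coefficients is [(2n² + 6n + 8)/(2(n+1)² + 6(n+1) + 8)] · 4/9 → 4/9.
Since the exponent of (u − 9) increases by 2 each term, convergence requires |u − 9|² < 9/4, hence R = 3/2.
Check u = 21/2: the terms are on the order of 1/n², so the series converges absolutely by comparison with the p-series (p = 2 > 1).
At u = 15/2: the series is dominated by a constant times Σ 1/n², which converges (p = 2 > 1).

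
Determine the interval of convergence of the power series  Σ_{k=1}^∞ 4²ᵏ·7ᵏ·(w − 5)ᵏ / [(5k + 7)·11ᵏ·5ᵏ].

By the ratio test, |a_{k+1}/a_k| = [(5k + 7)/(5(k+1) + 7)] · 16·7/(11·5) → 112/55.
The series converges when 112/55 · |w − 5| < 1, giving R = 55/112.
When w = 615/112, comparison with the harmonic series Σ 1/k shows the series diverges.
At w = 505/112: the terms alternate in sign and decrease monotonically to 0 in absolute value (size ~ c/k), so the alternating series test gives convergence.

[505/112, 615/112)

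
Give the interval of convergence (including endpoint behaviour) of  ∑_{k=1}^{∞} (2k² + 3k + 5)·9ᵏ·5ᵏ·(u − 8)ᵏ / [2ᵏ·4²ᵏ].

Ratio test: |a_{k+1}/a_k| = [(2(k+1)² + 3(k+1) + 5)/(2k² + 3k + 5)] · 9·5/(2·16) → 45/32 as k → ∞.
Convergence for |u − 8| · 45/32 < 1, i.e. |u − 8| < 32/45. So R = 32/45.
Check u = 392/45: the terms have absolute value of order k², which does not tend to 0, so the series diverges by the divergence test.
Endpoint u = 328/45: the terms have absolute value of order k², which does not tend to 0, so the series diverges by the divergence test.

(328/45, 392/45)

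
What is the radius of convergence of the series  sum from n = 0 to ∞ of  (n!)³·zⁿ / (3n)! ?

R = 27

Ratio test: |a_{n+1}/a_n| = (n+1)³/[(3n+1)·(3n+2)·(3n+3)] → 1/27 as n → ∞.
Hence the series converges for |z| < 1/(1/27) = 27, so the radius of convergence is 27.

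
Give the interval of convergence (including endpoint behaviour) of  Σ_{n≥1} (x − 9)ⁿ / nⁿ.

By the Cauchy root test, |a_n|^(1/n) = 1/n → 0.
Since the n-th root of |a_n| tends to 0, the series converges for all real x; R = ∞.

(−∞, ∞)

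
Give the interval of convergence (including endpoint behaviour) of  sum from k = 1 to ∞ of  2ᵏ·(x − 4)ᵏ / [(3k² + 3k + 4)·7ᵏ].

[1/2, 15/2]

Ratio test: |a_{k+1}/a_k| = [(3k² + 3k + 4)/(3(k+1)² + 3(k+1) + 4)] · 2/7 → 2/7 as k → ∞.
The series converges when 2/7 · |x − 4| < 1, giving R = 7/2.
Endpoint x = 15/2: the series is dominated by a constant times Σ 1/k², which converges (p = 2 > 1).
Check x = 1/2: the series is dominated by a constant times Σ 1/k², which converges (p = 2 > 1).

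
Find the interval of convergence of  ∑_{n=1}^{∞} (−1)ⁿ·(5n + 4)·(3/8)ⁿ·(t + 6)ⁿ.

(-26/3, -10/3)

The ratio of consecutive coefficients is [(5(n+1) + 4)/(5n + 4)] · 3/8 → 3/8.
The series converges when 3/8 · |t + 6| < 1, giving R = 8/3.
Check t = -10/3: the n-th term does not approach 0; divergence by the term test.
Endpoint t = -26/3: the terms do not tend to 0, so the series diverges.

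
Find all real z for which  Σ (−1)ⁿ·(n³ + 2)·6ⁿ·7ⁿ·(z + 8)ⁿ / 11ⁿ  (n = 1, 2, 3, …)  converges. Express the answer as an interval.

Ratio test: |a_{n+1}/a_n| = [((n+1)³ + 2)/(n³ + 2)] · 6·7/11 → 42/11 as n → ∞.
Hence the series converges for |z + 8| < 1/(42/11) = 11/42, so the radius of convergence is 11/42.
At z = -325/42: the terms do not tend to 0, so the series diverges.
Endpoint z = -347/42: the n-th term does not approach 0; divergence by the term test.

(-347/42, -325/42)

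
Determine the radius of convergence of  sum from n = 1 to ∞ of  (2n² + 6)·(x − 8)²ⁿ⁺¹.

Ratio test: |a_{n+1}/a_n| = (2(n+1)² + 6)/(2n² + 6) → 1 as n → ∞.
Since the exponent of (x − 8) increases by 2 each term, convergence requires |x − 8|² < 1, hence R = 1.

R = 1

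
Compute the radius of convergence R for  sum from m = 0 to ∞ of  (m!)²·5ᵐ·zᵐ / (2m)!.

R = 4/5

Ratio test: |a_{m+1}/a_m| = (m+1)²/[(2m+1)·(2m+2)] · 5 → 5/4 as m → ∞.
The series converges when 5/4 · |z| < 1, giving R = 4/5.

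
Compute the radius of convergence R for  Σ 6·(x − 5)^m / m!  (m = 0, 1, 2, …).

R = ∞

Ratio test: |a_{m+1}/a_m| = 6/6 · 1/(m+1) → 0 as m → ∞.
The limit is 0, so the series converges for all x; R = ∞.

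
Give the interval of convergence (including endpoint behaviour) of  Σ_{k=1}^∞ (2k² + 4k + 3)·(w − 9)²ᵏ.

(8, 10)

By the ratio test, |a_{k+1}/a_k| = (2(k+1)² + 4(k+1) + 3)/(2k² + 4k + 3) → 1.
Writing y = (w − 9)², the series in y has radius 1, so |w − 9| < √(1) = 1 and R = 1.
Check w = 10: the k-th term does not approach 0; divergence by the term test.
At w = 8: the terms have absolute value of order k², which does not tend to 0, so the series diverges by the divergence test.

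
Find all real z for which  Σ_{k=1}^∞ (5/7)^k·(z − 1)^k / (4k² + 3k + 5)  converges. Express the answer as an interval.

[-2/5, 12/5]

The ratio of consecutive coefficients is [(4k² + 3k + 5)/(4(k+1)² + 3(k+1) + 5)] · 5/7 → 5/7.
Hence the series converges for |z − 1| < 1/(5/7) = 7/5, so the radius of convergence is 7/5.
When z = 12/5, the series is dominated by a constant times Σ 1/k², which converges (p = 2 > 1).
At z = -2/5: the series is dominated by a constant times Σ 1/k², which converges (p = 2 > 1).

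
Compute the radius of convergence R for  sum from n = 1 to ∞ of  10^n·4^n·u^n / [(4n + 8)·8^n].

R = 1/5

By the ratio test, |a_{n+1}/a_n| = [(4n + 8)/(4(n+1) + 8)] · 10·4/8 → 5.
Hence the series converges for |u| < 1/(5) = 1/5, so the radius of convergence is 1/5.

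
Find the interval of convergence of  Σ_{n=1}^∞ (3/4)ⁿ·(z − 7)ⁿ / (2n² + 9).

[17/3, 25/3]

Ratio test: |a_{n+1}/a_n| = [(2n² + 9)/(2(n+1)² + 9)] · 3/4 → 3/4 as n → ∞.
Hence the series converges for |z − 7| < 1/(3/4) = 4/3, so the radius of convergence is 4/3.
When z = 25/3, absolute convergence follows by limit comparison with Σ 1/n².
At z = 17/3: the terms are on the order of 1/n², so the series converges absolutely by comparison with the p-series (p = 2 > 1).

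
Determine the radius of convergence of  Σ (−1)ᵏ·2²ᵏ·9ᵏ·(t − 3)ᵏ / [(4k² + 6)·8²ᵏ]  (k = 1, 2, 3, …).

Ratio test: |a_{k+1}/a_k| = [(4k² + 6)/(4(k+1)² + 6)] · 4·9/64 → 9/16 as k → ∞.
Convergence for |t − 3| · 9/16 < 1, i.e. |t − 3| < 16/9. So R = 16/9.

R = 16/9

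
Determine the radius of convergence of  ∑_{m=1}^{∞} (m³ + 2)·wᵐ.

R = 1

Ratio test: |a_{m+1}/a_m| = ((m+1)³ + 2)/(m³ + 2) → 1 as m → ∞.
So the series converges when |w| < 1 and diverges when |w| > 1; R = 1.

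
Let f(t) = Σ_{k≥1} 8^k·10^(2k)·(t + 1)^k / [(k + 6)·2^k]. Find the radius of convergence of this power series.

By the ratio test, |a_{k+1}/a_k| = [(k + 6)/((k+1) + 6)] · 8·100/2 → 400.
Convergence for |t + 1| · 400 < 1, i.e. |t + 1| < 1/400. So R = 1/400.

R = 1/400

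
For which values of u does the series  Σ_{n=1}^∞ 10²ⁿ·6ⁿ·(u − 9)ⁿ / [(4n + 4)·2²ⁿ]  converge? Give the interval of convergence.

Ratio test: |a_{n+1}/a_n| = [(4n + 4)/(4(n+1) + 4)] · 100·6/4 → 150 as n → ∞.
Hence the series converges for |u − 9| < 1/(150) = 1/150, so the radius of convergence is 1/150.
Check u = 1351/150: the terms are asymptotic to a nonzero constant times 1/n, so the series diverges by limit comparison with Σ 1/n.
When u = 1349/150, convergence follows from the alternating series test (terms decrease monotonically to 0).

[1349/150, 1351/150)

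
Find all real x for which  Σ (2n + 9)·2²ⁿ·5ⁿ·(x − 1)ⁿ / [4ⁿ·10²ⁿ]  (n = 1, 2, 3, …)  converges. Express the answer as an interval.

The ratio of consecutive coefficients is [(2(n+1) + 9)/(2n + 9)] · 4·5/(4·100) → 1/20.
Thus R = 1/(1/20) = 20.
Endpoint x = 21: the terms do not tend to 0, so the series diverges.
When x = -19, the terms have absolute value of order n, which does not tend to 0, so the series diverges by the divergence test.

(-19, 21)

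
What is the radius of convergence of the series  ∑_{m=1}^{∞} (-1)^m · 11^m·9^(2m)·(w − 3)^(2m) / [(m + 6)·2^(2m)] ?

The ratio of consecutive coefficients is [(m + 6)/((m+1) + 6)] · 11·81/4 → 891/4.
Writing y = (w − 3)², the series in y has radius 4/891, so |w − 3| < √(4/891) and R = 2√11/99.

R = 2√11/99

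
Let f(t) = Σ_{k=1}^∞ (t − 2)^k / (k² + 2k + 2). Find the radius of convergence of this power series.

Ratio test: |a_{k+1}/a_k| = (k² + 2k + 2)/((k+1)² + 2(k+1) + 2) → 1 as k → ∞.
Hence R = 1.

R = 1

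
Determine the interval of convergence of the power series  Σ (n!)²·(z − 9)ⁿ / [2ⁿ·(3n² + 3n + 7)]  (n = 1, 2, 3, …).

The ratio of consecutive coefficients is (n+1)² · 1/2 · (3n² + 3n + 7)/(3(n+1)² + 3(n+1) + 7) → ∞.
The terms grow without bound for any (z − 9) ≠ 0, so R = 0 (convergence only at z = 9).

{9}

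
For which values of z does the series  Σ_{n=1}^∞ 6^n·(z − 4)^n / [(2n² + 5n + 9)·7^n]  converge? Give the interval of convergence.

[17/6, 31/6]

The ratio of consecutive coefficients is [(2n² + 5n + 9)/(2(n+1)² + 5(n+1) + 9)] · 6/7 → 6/7.
Thus R = 1/(6/7) = 7/6.
At z = 31/6: the series is dominated by a constant times Σ 1/n², which converges (p = 2 > 1).
Check z = 17/6: absolute convergence follows by limit comparison with Σ 1/n².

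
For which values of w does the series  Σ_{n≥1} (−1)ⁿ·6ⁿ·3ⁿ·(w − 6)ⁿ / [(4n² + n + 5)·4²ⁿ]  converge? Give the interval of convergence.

[46/9, 62/9]

Ratio test: |a_{n+1}/a_n| = [(4n² + n + 5)/(4(n+1)² + (n+1) + 5)] · 6·3/16 → 9/8 as n → ∞.
Thus R = 1/(9/8) = 8/9.
Check w = 62/9: the terms are on the order of 1/n², so the series converges absolutely by comparison with the p-series (p = 2 > 1).
When w = 46/9, the terms are on the order of 1/n², so the series converges absolutely by comparison with the p-series (p = 2 > 1).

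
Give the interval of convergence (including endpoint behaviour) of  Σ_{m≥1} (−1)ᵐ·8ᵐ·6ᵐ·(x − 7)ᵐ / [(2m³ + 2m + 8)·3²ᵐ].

Ratio test: |a_{m+1}/a_m| = [(2m³ + 2m + 8)/(2(m+1)³ + 2(m+1) + 8)] · 8·6/9 → 16/3 as m → ∞.
Convergence for |x − 7| · 16/3 < 1, i.e. |x − 7| < 3/16. So R = 3/16.
Endpoint x = 115/16: the terms are on the order of 1/m³, so the series converges absolutely by comparison with the p-series (p = 3 > 1).
Endpoint x = 109/16: the series is dominated by a constant times Σ 1/m³, which converges (p = 3 > 1).

[109/16, 115/16]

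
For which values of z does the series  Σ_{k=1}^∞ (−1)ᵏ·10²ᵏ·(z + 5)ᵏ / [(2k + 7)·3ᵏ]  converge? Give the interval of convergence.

The ratio of consecutive coefficients is [(2k + 7)/(2(k+1) + 7)] · 100/3 → 100/3.
Hence the series converges for |z + 5| < 1/(100/3) = 3/100, so the radius of convergence is 3/100.
Endpoint z = -497/100: the terms alternate in sign and decrease monotonically to 0 in absolute value (size ~ c/k), so the alternating series test gives convergence.
When z = -503/100, comparison with the harmonic series Σ 1/k shows the series diverges.

(-503/100, -497/100]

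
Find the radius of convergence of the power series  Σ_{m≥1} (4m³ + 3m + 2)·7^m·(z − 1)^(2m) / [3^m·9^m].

R = 3√21/7

The ratio of consecutive coefficients is [(4(m+1)³ + 3(m+1) + 2)/(4m³ + 3m + 2)] · 7/(3·9) → 7/27.
Since the exponent of (z − 1) increases by 2 each term, convergence requires |z − 1|² < 27/7, hence R = 3√21/7.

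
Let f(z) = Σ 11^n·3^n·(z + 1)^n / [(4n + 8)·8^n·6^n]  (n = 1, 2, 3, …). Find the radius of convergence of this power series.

The ratio of consecutive coefficients is [(4n + 8)/(4(n+1) + 8)] · 11·3/(8·6) → 11/16.
The series converges when 11/16 · |z + 1| < 1, giving R = 16/11.

R = 16/11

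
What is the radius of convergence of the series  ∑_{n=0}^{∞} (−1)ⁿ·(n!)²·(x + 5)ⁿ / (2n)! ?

R = 4

By the ratio test, |a_{n+1}/a_n| = (n+1)²/[(2n+1)·(2n+2)] → 1/4.
The series converges when 1/4 · |x + 5| < 1, giving R = 4.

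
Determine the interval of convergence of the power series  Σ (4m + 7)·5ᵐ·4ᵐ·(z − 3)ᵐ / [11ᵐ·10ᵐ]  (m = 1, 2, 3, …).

(-5/2, 17/2)

Ratio test: |a_{m+1}/a_m| = [(4(m+1) + 7)/(4m + 7)] · 5·4/(11·10) → 2/11 as m → ∞.
Thus R = 1/(2/11) = 11/2.
When z = 17/2, the terms do not tend to 0, so the series diverges.
Check z = -5/2: the terms have absolute value of order m, which does not tend to 0, so the series diverges by the divergence test.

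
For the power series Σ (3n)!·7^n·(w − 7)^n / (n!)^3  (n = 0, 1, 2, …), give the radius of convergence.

R = 1/189

Ratio test: |a_{n+1}/a_n| = (3n+1)·(3n+2)·(3n+3)/(n+1)³ · 7 → 189 as n → ∞.
The series converges when 189 · |w − 7| < 1, giving R = 1/189.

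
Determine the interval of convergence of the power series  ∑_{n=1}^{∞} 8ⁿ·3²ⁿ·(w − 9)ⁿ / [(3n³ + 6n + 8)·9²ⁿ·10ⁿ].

Apply the ratio test: |a_{n+1}| / |a_n| = [(3n³ + 6n + 8)/(3(n+1)³ + 6(n+1) + 8)] · 8·9/(81·10), which tends to 4/45 as n → ∞.
The series converges when 4/45 · |w − 9| < 1, giving R = 45/4.
At w = 81/4: absolute convergence follows by limit comparison with Σ 1/n³.
Endpoint w = -9/4: absolute convergence follows by limit comparison with Σ 1/n³.

[-9/4, 81/4]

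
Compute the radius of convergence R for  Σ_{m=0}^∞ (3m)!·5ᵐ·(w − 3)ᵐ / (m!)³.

R = 1/135

The ratio of consecutive coefficients is (3m+1)·(3m+2)·(3m+3)/(m+1)³ · 5 → 135.
The series converges when 135 · |w − 3| < 1, giving R = 1/135.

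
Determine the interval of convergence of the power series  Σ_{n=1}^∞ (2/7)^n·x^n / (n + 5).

The ratio of consecutive coefficients is [(n + 5)/((n+1) + 5)] · 2/7 → 2/7.
The series converges when 2/7 · |x| < 1, giving R = 7/2.
Endpoint x = 7/2: the terms are asymptotic to a nonzero constant times 1/n, so the series diverges by limit comparison with Σ 1/n.
Endpoint x = -7/2: the terms alternate in sign and decrease monotonically to 0 in absolute value (size ~ c/n), so the alternating series test gives convergence.

[-7/2, 7/2)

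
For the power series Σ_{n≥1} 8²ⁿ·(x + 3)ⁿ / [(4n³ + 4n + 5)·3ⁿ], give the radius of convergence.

Ratio test: |a_{n+1}/a_n| = [(4n³ + 4n + 5)/(4(n+1)³ + 4(n+1) + 5)] · 64/3 → 64/3 as n → ∞.
Convergence for |x + 3| · 64/3 < 1, i.e. |x + 3| < 3/64. So R = 3/64.

R = 3/64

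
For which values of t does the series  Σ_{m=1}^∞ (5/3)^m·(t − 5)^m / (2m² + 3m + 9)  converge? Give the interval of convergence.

The ratio of consecutive coefficients is [(2m² + 3m + 9)/(2(m+1)² + 3(m+1) + 9)] · 5/3 → 5/3.
Thus R = 1/(5/3) = 3/5.
Endpoint t = 28/5: the terms are on the order of 1/m², so the series converges absolutely by comparison with the p-series (p = 2 > 1).
Endpoint t = 22/5: the series is dominated by a constant times Σ 1/m², which converges (p = 2 > 1).

[22/5, 28/5]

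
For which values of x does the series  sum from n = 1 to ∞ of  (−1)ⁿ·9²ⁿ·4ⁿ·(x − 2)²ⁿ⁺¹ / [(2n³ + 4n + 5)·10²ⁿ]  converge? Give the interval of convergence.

By the ratio test, |a_{n+1}/a_n| = [(2n³ + 4n + 5)/(2(n+1)³ + 4(n+1) + 5)] · 81·4/100 → 81/25.
Since the exponent of (x − 2) increases by 2 each term, convergence requires |x − 2|² < 25/81, hence R = 5/9.
When x = 23/9, absolute convergence follows by limit comparison with Σ 1/n³.
Check x = 13/9: the terms are on the order of 1/n³, so the series converges absolutely by comparison with the p-series (p = 3 > 1).

[13/9, 23/9]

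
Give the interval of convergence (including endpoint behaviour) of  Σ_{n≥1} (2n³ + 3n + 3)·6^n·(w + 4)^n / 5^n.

Ratio test: |a_{n+1}/a_n| = [(2(n+1)³ + 3(n+1) + 3)/(2n³ + 3n + 3)] · 6/5 → 6/5 as n → ∞.
Convergence for |w + 4| · 6/5 < 1, i.e. |w + 4| < 5/6. So R = 5/6.
At w = -19/6: the terms have absolute value of order n³, which does not tend to 0, so the series diverges by the divergence test.
Endpoint w = -29/6: the n-th term does not approach 0; divergence by the term test.

(-29/6, -19/6)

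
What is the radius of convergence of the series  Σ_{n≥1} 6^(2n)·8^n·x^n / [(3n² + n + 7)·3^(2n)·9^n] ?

R = 9/32

Apply the ratio test: |a_{n+1}| / |a_n| = [(3n² + n + 7)/(3(n+1)² + (n+1) + 7)] · 36·8/(9·9), which tends to 32/9 as n → ∞.
Thus R = 1/(32/9) = 9/32.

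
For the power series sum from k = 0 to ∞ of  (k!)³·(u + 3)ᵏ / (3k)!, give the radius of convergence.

R = 27

The ratio of consecutive coefficients is (k+1)³/[(3k+1)·(3k+2)·(3k+3)] → 1/27.
Convergence for |u + 3| · 1/27 < 1, i.e. |u + 3| < 27. So R = 27.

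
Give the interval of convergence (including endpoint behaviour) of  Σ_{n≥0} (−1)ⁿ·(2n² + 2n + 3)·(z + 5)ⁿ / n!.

By the ratio test, |a_{n+1}/a_n| = (2(n+1)² + 2(n+1) + 3)/(2n² + 2n + 3) · 1/(n+1) → 0.
Since the limit is 0 < 1 for every z, the series converges on all of ℝ and R = ∞.

(−∞, ∞)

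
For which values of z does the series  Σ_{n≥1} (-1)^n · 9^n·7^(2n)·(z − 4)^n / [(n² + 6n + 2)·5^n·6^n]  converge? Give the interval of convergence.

[578/147, 598/147]

By the ratio test, |a_{n+1}/a_n| = [(n² + 6n + 2)/((n+1)² + 6(n+1) + 2)] · 9·49/(5·6) → 147/10.
The series converges when 147/10 · |z − 4| < 1, giving R = 10/147.
At z = 598/147: the terms are on the order of 1/n², so the series converges absolutely by comparison with the p-series (p = 2 > 1).
When z = 578/147, the terms are on the order of 1/n², so the series converges absolutely by comparison with the p-series (p = 2 > 1).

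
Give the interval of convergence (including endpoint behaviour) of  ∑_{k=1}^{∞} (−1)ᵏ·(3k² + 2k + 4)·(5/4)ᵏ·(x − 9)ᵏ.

The ratio of consecutive coefficients is [(3(k+1)² + 2(k+1) + 4)/(3k² + 2k + 4)] · 5/4 → 5/4.
Thus R = 1/(5/4) = 4/5.
Endpoint x = 49/5: the terms do not tend to 0, so the series diverges.
When x = 41/5, the k-th term does not approach 0; divergence by the term test.

(41/5, 49/5)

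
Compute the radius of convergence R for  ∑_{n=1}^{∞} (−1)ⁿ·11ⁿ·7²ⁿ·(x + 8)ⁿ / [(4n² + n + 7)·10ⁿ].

R = 10/539

The ratio of consecutive coefficients is [(4n² + n + 7)/(4(n+1)² + (n+1) + 7)] · 11·49/10 → 539/10.
The series converges when 539/10 · |x + 8| < 1, giving R = 10/539.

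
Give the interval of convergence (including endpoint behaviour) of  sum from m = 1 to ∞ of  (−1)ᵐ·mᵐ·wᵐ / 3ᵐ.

{0}

Applying the root test, |a_m|^(1/m) = m/3 → ∞.
Since the m-th root of |a_m| is unbounded, the series converges only at w = 0; R = 0.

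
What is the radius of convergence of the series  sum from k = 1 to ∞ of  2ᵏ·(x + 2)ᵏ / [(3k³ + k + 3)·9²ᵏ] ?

Apply the ratio test: |a_{k+1}| / |a_k| = [(3k³ + k + 3)/(3(k+1)³ + (k+1) + 3)] · 2/81, which tends to 2/81 as k → ∞.
Hence the series converges for |x + 2| < 1/(2/81) = 81/2, so the radius of convergence is 81/2.

R = 81/2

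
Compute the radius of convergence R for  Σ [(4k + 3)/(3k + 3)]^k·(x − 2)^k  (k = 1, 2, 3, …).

R = 3/4

Applying the root test, |a_k|^(1/k) = (4k + 3)/(3k + 3) → 4/3.
Convergence for |x − 2| · 4/3 < 1, i.e. |x − 2| < 3/4. So R = 3/4.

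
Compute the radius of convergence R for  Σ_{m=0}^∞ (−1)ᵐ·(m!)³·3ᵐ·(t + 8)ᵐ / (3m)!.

Apply the ratio test: |a_{m+1}| / |a_m| = (m+1)³/[(3m+1)·(3m+2)·(3m+3)] · 3, which tends to 1/9 as m → ∞.
Thus R = 1/(1/9) = 9.

R = 9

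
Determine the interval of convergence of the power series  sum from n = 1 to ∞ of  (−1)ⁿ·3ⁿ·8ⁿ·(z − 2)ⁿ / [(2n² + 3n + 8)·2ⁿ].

[23/12, 25/12]

By the ratio test, |a_{n+1}/a_n| = [(2n² + 3n + 8)/(2(n+1)² + 3(n+1) + 8)] · 3·8/2 → 12.
Hence the series converges for |z − 2| < 1/(12) = 1/12, so the radius of convergence is 1/12.
At z = 25/12: absolute convergence follows by limit comparison with Σ 1/n².
When z = 23/12, absolute convergence follows by limit comparison with Σ 1/n².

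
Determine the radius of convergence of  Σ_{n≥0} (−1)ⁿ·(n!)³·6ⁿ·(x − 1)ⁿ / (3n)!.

R = 9/2

Ratio test: |a_{n+1}/a_n| = (n+1)³/[(3n+1)·(3n+2)·(3n+3)] · 6 → 2/9 as n → ∞.
Thus R = 1/(2/9) = 9/2.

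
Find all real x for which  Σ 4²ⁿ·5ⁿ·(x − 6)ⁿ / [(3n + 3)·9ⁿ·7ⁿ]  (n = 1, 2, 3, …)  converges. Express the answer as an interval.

[417/80, 543/80)

By the ratio test, |a_{n+1}/a_n| = [(3n + 3)/(3(n+1) + 3)] · 16·5/(9·7) → 80/63.
The series converges when 80/63 · |x − 6| < 1, giving R = 63/80.
Check x = 543/80: the terms are asymptotic to a nonzero constant times 1/n, so the series diverges by limit comparison with Σ 1/n.
At x = 417/80: the terms alternate in sign and decrease monotonically to 0 in absolute value (size ~ c/n), so the alternating series test gives convergence.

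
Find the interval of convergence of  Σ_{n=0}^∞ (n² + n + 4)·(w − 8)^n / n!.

Ratio test: |a_{n+1}/a_n| = ((n+1)² + (n+1) + 4)/(n² + n + 4) · 1/(n+1) → 0 as n → ∞.
The ratio tends to 0 regardless of w, hence R = ∞.

(−∞, ∞)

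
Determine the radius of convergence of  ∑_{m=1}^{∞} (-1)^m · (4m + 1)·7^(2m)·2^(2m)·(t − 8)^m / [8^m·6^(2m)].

Ratio test: |a_{m+1}/a_m| = [(4(m+1) + 1)/(4m + 1)] · 49·4/(8·36) → 49/72 as m → ∞.
Hence the series converges for |t − 8| < 1/(49/72) = 72/49, so the radius of convergence is 72/49.

R = 72/49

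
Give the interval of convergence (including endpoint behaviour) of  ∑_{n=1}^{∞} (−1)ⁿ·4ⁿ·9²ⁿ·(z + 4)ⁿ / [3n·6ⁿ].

(-217/54, -215/54]

Ratio test: |a_{n+1}/a_n| = [3n/3(n+1)] · 4·81/6 → 54 as n → ∞.
The series converges when 54 · |z + 4| < 1, giving R = 1/54.
Endpoint z = -215/54: the terms alternate in sign and decrease monotonically to 0 in absolute value (size ~ c/n), so the alternating series test gives convergence.
Check z = -217/54: comparison with the harmonic series Σ 1/n shows the series diverges.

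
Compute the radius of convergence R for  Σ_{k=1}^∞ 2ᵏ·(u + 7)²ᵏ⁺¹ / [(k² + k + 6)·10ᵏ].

R = √5

The ratio of consecutive coefficients is [(k² + k + 6)/((k+1)² + (k+1) + 6)] · 2/10 → 1/5.
Writing y = (u + 7)², the series in y has radius 5, so |u + 7| < √(5) and R = √5.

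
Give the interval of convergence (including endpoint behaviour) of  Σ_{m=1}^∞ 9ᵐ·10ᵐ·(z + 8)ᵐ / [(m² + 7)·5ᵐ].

Ratio test: |a_{m+1}/a_m| = [(m² + 7)/((m+1)² + 7)] · 9·10/5 → 18 as m → ∞.
The series converges when 18 · |z + 8| < 1, giving R = 1/18.
At z = -143/18: absolute convergence follows by limit comparison with Σ 1/m².
Endpoint z = -145/18: the series is dominated by a constant times Σ 1/m², which converges (p = 2 > 1).

[-145/18, -143/18]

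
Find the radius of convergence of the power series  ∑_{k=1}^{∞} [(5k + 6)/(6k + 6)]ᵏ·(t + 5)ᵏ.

R = 6/5

Root test: |a_k|^(1/k) = (5k + 6)/(6k + 6) → 5/6.
Convergence for |t + 5| · 5/6 < 1, i.e. |t + 5| < 6/5. So R = 6/5.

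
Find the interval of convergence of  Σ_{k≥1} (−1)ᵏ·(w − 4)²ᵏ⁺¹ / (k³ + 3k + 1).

Ratio test: |a_{k+1}/a_k| = (k³ + 3k + 1)/((k+1)³ + 3(k+1) + 1) → 1 as k → ∞.
Successive powers of (w − 4) differ by 2, so the series converges when |w − 4|² · 1 < 1, i.e. |w − 4| < √(1) = 1. So R = 1.
At w = 5: the series is dominated by a constant times Σ 1/k³, which converges (p = 3 > 1).
Endpoint w = 3: the terms are on the order of 1/k³, so the series converges absolutely by comparison with the p-series (p = 3 > 1).

[3, 5]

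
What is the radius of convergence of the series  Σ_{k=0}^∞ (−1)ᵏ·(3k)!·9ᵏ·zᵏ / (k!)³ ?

R = 1/243

By the ratio test, |a_{k+1}/a_k| = (3k+1)·(3k+2)·(3k+3)/(k+1)³ · 9 → 243.
Thus R = 1/(243) = 1/243.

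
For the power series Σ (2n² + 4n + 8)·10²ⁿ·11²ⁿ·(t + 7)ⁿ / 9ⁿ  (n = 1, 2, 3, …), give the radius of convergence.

By the ratio test, |a_{n+1}/a_n| = [(2(n+1)² + 4(n+1) + 8)/(2n² + 4n + 8)] · 100·121/9 → 12100/9.
The series converges when 12100/9 · |t + 7| < 1, giving R = 9/12100.

R = 9/12100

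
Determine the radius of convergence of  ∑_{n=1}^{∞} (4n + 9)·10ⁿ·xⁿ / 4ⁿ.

R = 2/5

The ratio of consecutive coefficients is [(4(n+1) + 9)/(4n + 9)] · 10/4 → 5/2.
The series converges when 5/2 · |x| < 1, giving R = 2/5.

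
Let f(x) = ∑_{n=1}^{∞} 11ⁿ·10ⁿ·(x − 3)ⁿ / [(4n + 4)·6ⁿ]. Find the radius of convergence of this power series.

By the ratio test, |a_{n+1}/a_n| = [(4n + 4)/(4(n+1) + 4)] · 11·10/6 → 55/3.
The series converges when 55/3 · |x − 3| < 1, giving R = 3/55.

R = 3/55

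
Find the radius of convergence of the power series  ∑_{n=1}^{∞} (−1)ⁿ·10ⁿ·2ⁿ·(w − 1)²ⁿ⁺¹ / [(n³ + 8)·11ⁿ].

R = √55/10

By the ratio test, |a_{n+1}/a_n| = [(n³ + 8)/((n+1)³ + 8)] · 10·2/11 → 20/11.
Successive powers of (w − 1) differ by 2, so the series converges when |w − 1|² · 20/11 < 1, i.e. |w − 1| < √(11/20). So R = √55/10.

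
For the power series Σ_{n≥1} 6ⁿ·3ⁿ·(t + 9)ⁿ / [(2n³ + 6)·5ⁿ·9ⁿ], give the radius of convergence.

By the ratio test, |a_{n+1}/a_n| = [(2n³ + 6)/(2(n+1)³ + 6)] · 6·3/(5·9) → 2/5.
Hence the series converges for |t + 9| < 1/(2/5) = 5/2, so the radius of convergence is 5/2.

R = 5/2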